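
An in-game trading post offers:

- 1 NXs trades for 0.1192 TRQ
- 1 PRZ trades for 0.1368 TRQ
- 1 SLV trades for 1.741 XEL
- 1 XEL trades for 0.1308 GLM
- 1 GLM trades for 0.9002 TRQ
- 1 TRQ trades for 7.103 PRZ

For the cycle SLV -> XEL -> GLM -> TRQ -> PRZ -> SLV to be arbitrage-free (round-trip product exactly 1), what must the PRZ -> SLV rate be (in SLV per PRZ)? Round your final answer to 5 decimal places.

0.68677

Known legs of the cycle: 1.741 × 0.1308 × 0.9002 × 7.103 = 1.45608704656968
For no arbitrage the full-cycle product must be 1, so the missing rate is 1 / 1.45608704656968 ≈ 0.6867721.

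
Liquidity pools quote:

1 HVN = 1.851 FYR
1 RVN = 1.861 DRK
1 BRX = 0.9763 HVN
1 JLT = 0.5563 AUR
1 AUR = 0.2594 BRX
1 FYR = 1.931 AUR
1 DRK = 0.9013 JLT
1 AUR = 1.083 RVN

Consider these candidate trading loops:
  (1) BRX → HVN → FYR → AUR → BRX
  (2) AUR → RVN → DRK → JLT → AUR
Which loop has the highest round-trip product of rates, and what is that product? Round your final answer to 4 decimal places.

1.0105

(1) 0.9763 × 1.851 × 1.931 × 0.2594 = 0.90519
(2) 1.083 × 1.861 × 0.9013 × 0.5563 = 1.01054
Highest is cycle (2) at 1.0105 (>1, arbitrage).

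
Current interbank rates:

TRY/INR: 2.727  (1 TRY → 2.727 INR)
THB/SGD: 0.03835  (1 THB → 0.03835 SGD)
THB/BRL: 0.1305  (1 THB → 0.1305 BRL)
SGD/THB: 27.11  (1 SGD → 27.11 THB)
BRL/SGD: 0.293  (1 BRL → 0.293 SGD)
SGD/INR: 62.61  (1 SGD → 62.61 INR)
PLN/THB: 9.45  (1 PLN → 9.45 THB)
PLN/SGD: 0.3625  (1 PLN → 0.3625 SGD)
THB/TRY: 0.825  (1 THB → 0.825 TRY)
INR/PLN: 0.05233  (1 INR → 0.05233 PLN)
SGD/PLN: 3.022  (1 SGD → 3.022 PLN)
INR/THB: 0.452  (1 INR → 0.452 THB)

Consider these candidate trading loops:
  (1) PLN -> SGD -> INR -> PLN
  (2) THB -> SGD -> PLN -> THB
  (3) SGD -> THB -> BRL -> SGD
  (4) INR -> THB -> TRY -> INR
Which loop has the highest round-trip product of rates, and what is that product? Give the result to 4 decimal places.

(1) 0.3625 × 62.61 × 0.05233 = 1.18769
(2) 0.03835 × 3.022 × 9.45 = 1.09520
(3) 27.11 × 0.1305 × 0.293 = 1.03659
(4) 0.452 × 0.825 × 2.727 = 1.01690
Highest is cycle (1) at 1.1877 (>1, arbitrage).

1.1877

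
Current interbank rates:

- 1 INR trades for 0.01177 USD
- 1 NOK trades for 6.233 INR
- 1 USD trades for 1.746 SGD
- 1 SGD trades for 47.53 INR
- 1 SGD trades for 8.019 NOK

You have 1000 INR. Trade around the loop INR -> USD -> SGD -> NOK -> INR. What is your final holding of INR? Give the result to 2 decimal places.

1027.16

1000 INR × 0.01177 = 11.77 USD
11.77 USD × 1.746 = 20.55042 SGD
20.55042 SGD × 8.019 = 164.79381798 NOK
164.79381798 NOK × 6.233 = 1027.15986746934 INR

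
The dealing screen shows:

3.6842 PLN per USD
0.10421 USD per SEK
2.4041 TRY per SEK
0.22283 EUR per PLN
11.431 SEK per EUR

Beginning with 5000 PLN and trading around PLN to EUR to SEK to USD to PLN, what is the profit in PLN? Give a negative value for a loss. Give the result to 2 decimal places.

5000 PLN × 0.22283 = 1114.15 EUR
1114.15 EUR × 11.431 = 12735.84865 SEK
12735.84865 SEK × 0.10421 = 1327.2027878165 USD
1327.2027878165 USD × 3.6842 = 4889.6805108735493 PLN
Net change: 4889.6805108735493 − 5000 = -110.3194891264507 PLN

-110.32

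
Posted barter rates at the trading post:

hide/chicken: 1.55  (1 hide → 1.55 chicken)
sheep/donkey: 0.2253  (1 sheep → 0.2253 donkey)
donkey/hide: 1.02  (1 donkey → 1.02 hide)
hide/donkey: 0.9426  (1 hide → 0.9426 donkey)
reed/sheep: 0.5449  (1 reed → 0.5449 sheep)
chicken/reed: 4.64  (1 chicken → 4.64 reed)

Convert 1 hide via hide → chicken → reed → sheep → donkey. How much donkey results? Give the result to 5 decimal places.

0.88293

1 hide × 1.55 = 1.55 chicken
1.55 chicken × 4.64 = 7.192 reed
7.192 reed × 0.5449 = 3.9189208 sheep
3.9189208 sheep × 0.2253 = 0.88293285624 donkey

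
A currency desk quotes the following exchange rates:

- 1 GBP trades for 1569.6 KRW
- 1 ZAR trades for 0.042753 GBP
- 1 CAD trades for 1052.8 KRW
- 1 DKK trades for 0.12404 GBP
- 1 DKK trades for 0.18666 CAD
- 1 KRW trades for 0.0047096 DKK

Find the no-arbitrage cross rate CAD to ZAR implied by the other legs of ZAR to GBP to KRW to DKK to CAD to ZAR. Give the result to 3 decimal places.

16.952

Known legs of the cycle: 0.042753 × 1569.6 × 0.0047096 × 0.18666 = 0.0589916942207002368
For no arbitrage the full-cycle product must be 1, so the missing rate is 1 / 0.0589916942207002368 ≈ 16.95154.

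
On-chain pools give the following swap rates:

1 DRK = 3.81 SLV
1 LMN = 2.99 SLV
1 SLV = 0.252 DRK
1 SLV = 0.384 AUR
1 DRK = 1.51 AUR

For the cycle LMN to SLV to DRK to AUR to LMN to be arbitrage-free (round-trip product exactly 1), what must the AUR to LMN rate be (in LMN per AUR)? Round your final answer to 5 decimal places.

0.87892

Known legs of the cycle: 2.99 × 0.252 × 1.51 = 1.1377548
For no arbitrage the full-cycle product must be 1, so the missing rate is 1 / 1.1377548 ≈ 0.8789240.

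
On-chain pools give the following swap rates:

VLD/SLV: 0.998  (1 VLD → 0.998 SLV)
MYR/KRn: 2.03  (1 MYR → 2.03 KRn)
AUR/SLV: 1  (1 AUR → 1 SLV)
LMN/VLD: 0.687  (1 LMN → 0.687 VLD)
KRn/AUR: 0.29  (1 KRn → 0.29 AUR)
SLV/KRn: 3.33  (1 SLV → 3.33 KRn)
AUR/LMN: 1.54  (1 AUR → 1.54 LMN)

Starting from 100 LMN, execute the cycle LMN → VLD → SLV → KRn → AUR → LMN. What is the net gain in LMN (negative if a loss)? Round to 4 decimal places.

1.9648

100 LMN × 0.687 = 68.7 VLD
68.7 VLD × 0.998 = 68.5626 SLV
68.5626 SLV × 3.33 = 228.313458 KRn
228.313458 KRn × 0.29 = 66.21090282 AUR
66.21090282 AUR × 1.54 = 101.9647903428 LMN
Net change: 101.9647903428 − 100 = 1.9647903428 LMN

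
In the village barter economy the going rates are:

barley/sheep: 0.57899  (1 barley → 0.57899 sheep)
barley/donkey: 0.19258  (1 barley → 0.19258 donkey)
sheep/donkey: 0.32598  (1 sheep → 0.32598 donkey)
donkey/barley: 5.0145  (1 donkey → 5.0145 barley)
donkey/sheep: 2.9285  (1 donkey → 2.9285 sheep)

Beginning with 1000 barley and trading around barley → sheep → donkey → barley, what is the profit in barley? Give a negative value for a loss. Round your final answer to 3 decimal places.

1000 barley × 0.57899 = 578.99 sheep
578.99 sheep × 0.32598 = 188.7391602 donkey
188.7391602 donkey × 5.0145 = 946.4325188229 barley
Net change: 946.4325188229 − 1000 = -53.5674811771 barley

-53.567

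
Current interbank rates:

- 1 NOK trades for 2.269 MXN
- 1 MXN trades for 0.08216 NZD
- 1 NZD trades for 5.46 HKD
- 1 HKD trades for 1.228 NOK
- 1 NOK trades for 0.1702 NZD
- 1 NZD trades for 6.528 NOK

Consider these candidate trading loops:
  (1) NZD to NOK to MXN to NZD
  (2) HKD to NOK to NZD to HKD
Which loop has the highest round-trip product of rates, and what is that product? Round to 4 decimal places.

1.2170

(1) 6.528 × 2.269 × 0.08216 = 1.21696
(2) 1.228 × 0.1702 × 5.46 = 1.14117
Highest is cycle (1) at 1.2170 (>1, arbitrage).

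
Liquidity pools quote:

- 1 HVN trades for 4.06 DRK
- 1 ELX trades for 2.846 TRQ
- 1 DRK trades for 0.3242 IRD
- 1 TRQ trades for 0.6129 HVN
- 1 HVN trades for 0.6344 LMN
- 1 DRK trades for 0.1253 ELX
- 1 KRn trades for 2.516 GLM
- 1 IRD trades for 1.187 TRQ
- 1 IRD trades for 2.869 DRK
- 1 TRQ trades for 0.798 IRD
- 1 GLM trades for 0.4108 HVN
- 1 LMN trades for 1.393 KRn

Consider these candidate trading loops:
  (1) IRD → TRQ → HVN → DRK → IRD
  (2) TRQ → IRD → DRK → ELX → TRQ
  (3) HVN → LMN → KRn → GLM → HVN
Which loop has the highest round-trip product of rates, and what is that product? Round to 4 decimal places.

(1) 1.187 × 0.6129 × 4.06 × 0.3242 = 0.95759
(2) 0.798 × 2.869 × 0.1253 × 2.846 = 0.81643
(3) 0.6344 × 1.393 × 2.516 × 0.4108 = 0.91339
Highest is cycle (1) at 0.9576 (≤1, no arbitrage).

0.9576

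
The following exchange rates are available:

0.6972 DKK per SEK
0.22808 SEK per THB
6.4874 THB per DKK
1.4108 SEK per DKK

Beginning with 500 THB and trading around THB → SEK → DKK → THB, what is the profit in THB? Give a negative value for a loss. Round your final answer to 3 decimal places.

15.805

500 THB × 0.22808 = 114.04 SEK
114.04 SEK × 0.6972 = 79.508688 DKK
79.508688 DKK × 6.4874 = 515.8046625312 THB
Net change: 515.8046625312 − 500 = 15.8046625312 THB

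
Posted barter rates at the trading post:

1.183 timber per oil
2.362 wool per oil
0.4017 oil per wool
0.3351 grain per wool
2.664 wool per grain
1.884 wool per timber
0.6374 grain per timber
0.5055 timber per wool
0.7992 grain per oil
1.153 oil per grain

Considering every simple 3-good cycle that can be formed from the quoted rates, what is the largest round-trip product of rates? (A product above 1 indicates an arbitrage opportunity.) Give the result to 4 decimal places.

0.9126

wool→grain→oil→wool: 0.3351 × 1.153 × 2.362 = 0.91261
wool→oil→timber→wool: 0.4017 × 1.183 × 1.884 = 0.89530
grain→oil→timber→grain: 1.153 × 1.183 × 0.6374 = 0.86941
wool→timber→grain→wool: 0.5055 × 0.6374 × 2.664 = 0.85836
wool→oil→grain→wool: 0.4017 × 0.7992 × 2.664 = 0.85525
Maximum is wool→grain→oil→wool at 0.9126; no arbitrage — every cycle loses value.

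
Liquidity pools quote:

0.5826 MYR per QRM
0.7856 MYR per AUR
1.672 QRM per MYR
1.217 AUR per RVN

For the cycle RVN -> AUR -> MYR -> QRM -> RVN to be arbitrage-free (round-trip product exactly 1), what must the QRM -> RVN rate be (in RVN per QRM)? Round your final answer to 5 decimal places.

0.62556

Known legs of the cycle: 1.217 × 0.7856 × 1.672 = 1.5985577344
For no arbitrage the full-cycle product must be 1, so the missing rate is 1 / 1.5985577344 ≈ 0.6255639.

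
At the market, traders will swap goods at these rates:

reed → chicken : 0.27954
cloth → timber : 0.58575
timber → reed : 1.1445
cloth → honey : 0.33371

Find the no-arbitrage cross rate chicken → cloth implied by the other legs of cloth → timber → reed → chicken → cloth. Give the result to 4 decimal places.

5.3361

Known legs of the cycle: 0.58575 × 1.1445 × 0.27954 = 0.1874010651975
For no arbitrage the full-cycle product must be 1, so the missing rate is 1 / 0.1874010651975 ≈ 5.336149.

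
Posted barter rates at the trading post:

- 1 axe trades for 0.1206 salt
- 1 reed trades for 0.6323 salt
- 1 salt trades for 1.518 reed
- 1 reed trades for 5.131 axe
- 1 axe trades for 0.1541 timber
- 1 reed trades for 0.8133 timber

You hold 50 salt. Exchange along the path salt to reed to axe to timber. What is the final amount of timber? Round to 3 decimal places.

60.013

50 salt × 1.518 = 75.9 reed
75.9 reed × 5.131 = 389.4429 axe
389.4429 axe × 0.1541 = 60.01315089 timber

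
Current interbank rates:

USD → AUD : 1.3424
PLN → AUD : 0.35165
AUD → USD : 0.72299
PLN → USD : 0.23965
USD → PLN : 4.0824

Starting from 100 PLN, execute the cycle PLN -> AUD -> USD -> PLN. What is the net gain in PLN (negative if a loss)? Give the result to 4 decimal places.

100 PLN × 0.35165 = 35.165 AUD
35.165 AUD × 0.72299 = 25.42394335 USD
25.42394335 USD × 4.0824 = 103.79070633204 PLN
Net change: 103.79070633204 − 100 = 3.79070633204 PLN

3.7907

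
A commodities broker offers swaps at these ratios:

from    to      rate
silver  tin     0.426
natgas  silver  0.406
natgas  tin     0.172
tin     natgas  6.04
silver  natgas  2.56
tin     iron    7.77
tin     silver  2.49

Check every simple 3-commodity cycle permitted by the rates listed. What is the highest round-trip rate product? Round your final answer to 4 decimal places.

1.0964

silver→natgas→tin→silver: 2.56 × 0.172 × 2.49 = 1.09640
silver→tin→natgas→silver: 0.426 × 6.04 × 0.406 = 1.04465
Maximum is silver→natgas→tin→silver at 1.0964; arbitrage exists.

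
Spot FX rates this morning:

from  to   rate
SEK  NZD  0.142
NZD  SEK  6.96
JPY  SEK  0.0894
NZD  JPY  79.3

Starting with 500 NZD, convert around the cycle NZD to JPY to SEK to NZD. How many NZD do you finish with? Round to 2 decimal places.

503.35

500 NZD × 79.3 = 39650 JPY
39650 JPY × 0.0894 = 3544.71 SEK
3544.71 SEK × 0.142 = 503.34882 NZD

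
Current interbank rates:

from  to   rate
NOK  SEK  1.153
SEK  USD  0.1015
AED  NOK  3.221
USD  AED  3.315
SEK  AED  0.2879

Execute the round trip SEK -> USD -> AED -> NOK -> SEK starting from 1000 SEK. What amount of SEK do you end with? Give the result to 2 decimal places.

1249.60

1000 SEK × 0.1015 = 101.5 USD
101.5 USD × 3.315 = 336.4725 AED
336.4725 AED × 3.221 = 1083.7779225 NOK
1083.7779225 NOK × 1.153 = 1249.5959446425 SEK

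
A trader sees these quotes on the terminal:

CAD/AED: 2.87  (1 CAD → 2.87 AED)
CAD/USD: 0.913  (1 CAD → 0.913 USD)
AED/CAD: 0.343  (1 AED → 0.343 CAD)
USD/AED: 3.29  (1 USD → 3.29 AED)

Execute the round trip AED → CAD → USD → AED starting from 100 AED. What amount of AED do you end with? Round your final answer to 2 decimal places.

103.03

100 AED × 0.343 = 34.3 CAD
34.3 CAD × 0.913 = 31.3159 USD
31.3159 USD × 3.29 = 103.029311 AED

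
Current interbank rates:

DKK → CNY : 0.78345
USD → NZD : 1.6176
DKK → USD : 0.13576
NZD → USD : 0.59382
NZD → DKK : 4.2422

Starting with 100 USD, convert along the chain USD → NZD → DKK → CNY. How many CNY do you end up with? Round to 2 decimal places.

100 USD × 1.6176 = 161.76 NZD
161.76 NZD × 4.2422 = 686.218272 DKK
686.218272 DKK × 0.78345 = 537.6177051984 CNY

537.62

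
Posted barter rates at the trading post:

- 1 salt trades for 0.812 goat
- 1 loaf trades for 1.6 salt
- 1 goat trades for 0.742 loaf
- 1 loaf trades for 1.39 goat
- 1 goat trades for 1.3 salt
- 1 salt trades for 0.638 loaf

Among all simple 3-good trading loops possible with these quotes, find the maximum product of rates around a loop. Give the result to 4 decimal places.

salt→loaf→goat→salt: 0.638 × 1.39 × 1.3 = 1.15287
salt→goat→loaf→salt: 0.812 × 0.742 × 1.6 = 0.96401
Maximum is salt→loaf→goat→salt at 1.1529; arbitrage exists.

1.1529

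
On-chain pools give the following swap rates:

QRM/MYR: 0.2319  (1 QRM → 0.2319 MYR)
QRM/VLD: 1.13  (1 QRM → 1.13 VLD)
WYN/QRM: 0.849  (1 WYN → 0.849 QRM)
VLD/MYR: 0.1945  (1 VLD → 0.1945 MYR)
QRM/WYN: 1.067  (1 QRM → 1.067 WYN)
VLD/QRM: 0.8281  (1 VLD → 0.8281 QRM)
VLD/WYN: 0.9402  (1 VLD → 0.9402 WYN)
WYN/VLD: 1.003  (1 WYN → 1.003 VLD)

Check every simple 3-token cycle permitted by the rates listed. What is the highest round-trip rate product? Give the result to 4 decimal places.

QRM→VLD→WYN→QRM: 1.13 × 0.9402 × 0.849 = 0.90200
QRM→WYN→VLD→QRM: 1.067 × 1.003 × 0.8281 = 0.88623
Maximum is QRM→VLD→WYN→QRM at 0.9020; no arbitrage — every cycle loses value.

0.9020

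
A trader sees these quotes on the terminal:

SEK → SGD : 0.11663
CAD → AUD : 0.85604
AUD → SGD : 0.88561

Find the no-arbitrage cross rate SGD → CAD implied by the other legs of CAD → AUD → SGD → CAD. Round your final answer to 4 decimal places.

Known legs of the cycle: 0.85604 × 0.88561 = 0.7581175844
For no arbitrage the full-cycle product must be 1, so the missing rate is 1 / 0.7581175844 ≈ 1.319057.

1.3191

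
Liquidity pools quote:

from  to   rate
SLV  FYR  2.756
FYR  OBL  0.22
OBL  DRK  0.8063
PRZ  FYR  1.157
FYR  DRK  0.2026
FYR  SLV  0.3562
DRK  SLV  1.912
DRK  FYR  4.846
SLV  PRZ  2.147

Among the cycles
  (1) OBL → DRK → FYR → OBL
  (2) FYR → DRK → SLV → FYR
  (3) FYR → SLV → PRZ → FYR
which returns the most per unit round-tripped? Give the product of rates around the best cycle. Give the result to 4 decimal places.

(1) 0.8063 × 4.846 × 0.22 = 0.85961
(2) 0.2026 × 1.912 × 2.756 = 1.06760
(3) 0.3562 × 2.147 × 1.157 = 0.88483
Highest is cycle (2) at 1.0676 (>1, arbitrage).

1.0676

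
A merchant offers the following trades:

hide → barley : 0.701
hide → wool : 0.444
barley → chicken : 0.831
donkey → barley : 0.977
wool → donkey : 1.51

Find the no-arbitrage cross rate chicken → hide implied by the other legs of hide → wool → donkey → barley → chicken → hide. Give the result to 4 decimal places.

Known legs of the cycle: 0.444 × 1.51 × 0.977 × 0.831 = 0.54432152028
For no arbitrage the full-cycle product must be 1, so the missing rate is 1 / 0.54432152028 ≈ 1.837149.

1.8371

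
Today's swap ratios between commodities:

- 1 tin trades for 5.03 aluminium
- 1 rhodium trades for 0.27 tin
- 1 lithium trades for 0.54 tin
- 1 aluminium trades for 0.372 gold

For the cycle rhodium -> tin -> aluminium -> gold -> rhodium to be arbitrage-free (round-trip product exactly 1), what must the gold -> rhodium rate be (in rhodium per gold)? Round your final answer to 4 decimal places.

Known legs of the cycle: 0.27 × 5.03 × 0.372 = 0.5052132
For no arbitrage the full-cycle product must be 1, so the missing rate is 1 / 0.5052132 ≈ 1.979362.

1.9794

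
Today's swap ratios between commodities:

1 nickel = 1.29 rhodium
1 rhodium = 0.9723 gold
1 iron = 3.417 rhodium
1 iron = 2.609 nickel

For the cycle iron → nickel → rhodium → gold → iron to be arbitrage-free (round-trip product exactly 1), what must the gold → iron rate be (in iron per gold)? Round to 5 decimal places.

Known legs of the cycle: 2.609 × 1.29 × 0.9723 = 3.272382603
For no arbitrage the full-cycle product must be 1, so the missing rate is 1 / 3.272382603 ≈ 0.3055877.

0.30559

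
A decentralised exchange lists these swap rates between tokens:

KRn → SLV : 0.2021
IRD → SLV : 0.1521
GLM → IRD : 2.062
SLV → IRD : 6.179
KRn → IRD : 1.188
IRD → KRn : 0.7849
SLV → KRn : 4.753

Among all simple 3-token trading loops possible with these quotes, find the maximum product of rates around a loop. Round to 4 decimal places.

0.9802

SLV→IRD→KRn→SLV: 6.179 × 0.7849 × 0.2021 = 0.98016
SLV→KRn→IRD→SLV: 4.753 × 1.188 × 0.1521 = 0.85884
Maximum is SLV→IRD→KRn→SLV at 0.9802; no arbitrage — every cycle loses value.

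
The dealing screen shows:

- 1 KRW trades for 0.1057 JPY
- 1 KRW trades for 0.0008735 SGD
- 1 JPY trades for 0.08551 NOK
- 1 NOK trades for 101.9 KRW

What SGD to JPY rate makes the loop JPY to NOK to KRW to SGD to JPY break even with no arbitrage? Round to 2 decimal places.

Known legs of the cycle: 0.08551 × 101.9 × 0.0008735 = 0.0076112151715
For no arbitrage the full-cycle product must be 1, so the missing rate is 1 / 0.0076112151715 ≈ 131.3851.

131.39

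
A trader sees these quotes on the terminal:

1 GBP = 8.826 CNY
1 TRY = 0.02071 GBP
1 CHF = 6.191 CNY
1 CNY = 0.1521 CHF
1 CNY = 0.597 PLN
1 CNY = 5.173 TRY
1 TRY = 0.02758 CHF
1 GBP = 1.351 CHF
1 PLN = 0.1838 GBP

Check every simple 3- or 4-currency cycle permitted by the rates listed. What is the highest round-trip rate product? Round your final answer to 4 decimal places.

0.9685

PLN→GBP→CNY→PLN: 0.1838 × 8.826 × 0.597 = 0.96846
CNY→TRY→GBP→CNY: 5.173 × 0.02071 × 8.826 = 0.94555
PLN→GBP→CHF→CNY→PLN: 0.1838 × 1.351 × 6.191 × 0.597 = 0.91777
CNY→TRY→GBP→CHF→CNY: 5.173 × 0.02071 × 1.351 × 6.191 = 0.89606
CNY→TRY→CHF→CNY: 5.173 × 0.02758 × 6.191 = 0.88328
Maximum is PLN→GBP→CNY→PLN at 0.9685; no arbitrage — every cycle loses value.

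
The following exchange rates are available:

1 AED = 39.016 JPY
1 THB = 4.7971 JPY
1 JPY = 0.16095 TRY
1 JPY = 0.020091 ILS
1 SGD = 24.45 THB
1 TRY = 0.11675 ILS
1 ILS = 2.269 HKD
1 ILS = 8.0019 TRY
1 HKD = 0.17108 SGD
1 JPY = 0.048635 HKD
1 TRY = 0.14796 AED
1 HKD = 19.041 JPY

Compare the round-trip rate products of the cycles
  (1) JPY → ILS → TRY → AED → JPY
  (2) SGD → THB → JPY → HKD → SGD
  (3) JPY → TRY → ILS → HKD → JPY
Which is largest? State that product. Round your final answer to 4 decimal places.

0.9759

(1) 0.020091 × 8.0019 × 0.14796 × 39.016 = 0.92807
(2) 24.45 × 4.7971 × 0.048635 × 0.17108 = 0.97590
(3) 0.16095 × 0.11675 × 2.269 × 19.041 = 0.81184
Highest is cycle (2) at 0.9759 (≤1, no arbitrage).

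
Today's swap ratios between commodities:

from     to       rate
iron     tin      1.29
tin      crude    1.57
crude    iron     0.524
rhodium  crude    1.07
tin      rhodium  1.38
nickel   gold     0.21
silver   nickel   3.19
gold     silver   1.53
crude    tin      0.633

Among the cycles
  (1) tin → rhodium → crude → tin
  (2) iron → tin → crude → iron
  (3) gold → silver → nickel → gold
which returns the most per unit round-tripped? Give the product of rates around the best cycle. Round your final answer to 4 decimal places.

1.0613

(1) 1.38 × 1.07 × 0.633 = 0.93469
(2) 1.29 × 1.57 × 0.524 = 1.06126
(3) 1.53 × 3.19 × 0.21 = 1.02495
Highest is cycle (2) at 1.0613 (>1, arbitrage).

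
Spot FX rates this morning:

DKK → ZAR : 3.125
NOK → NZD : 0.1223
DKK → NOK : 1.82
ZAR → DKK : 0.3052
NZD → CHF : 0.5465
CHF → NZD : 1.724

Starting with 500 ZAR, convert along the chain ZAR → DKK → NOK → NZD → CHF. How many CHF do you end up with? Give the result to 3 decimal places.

18.563

500 ZAR × 0.3052 = 152.6 DKK
152.6 DKK × 1.82 = 277.732 NOK
277.732 NOK × 0.1223 = 33.9666236 NZD
33.9666236 NZD × 0.5465 = 18.5627597974 CHF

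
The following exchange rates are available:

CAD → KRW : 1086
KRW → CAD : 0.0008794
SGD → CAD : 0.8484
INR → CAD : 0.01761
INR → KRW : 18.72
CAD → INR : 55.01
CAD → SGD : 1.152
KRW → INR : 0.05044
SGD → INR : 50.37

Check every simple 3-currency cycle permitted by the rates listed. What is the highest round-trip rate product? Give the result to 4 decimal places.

1.0218

INR→CAD→SGD→INR: 0.01761 × 1.152 × 50.37 = 1.02184
INR→CAD→KRW→INR: 0.01761 × 1086 × 0.05044 = 0.96464
INR→KRW→CAD→INR: 18.72 × 0.0008794 × 55.01 = 0.90559
Maximum is INR→CAD→SGD→INR at 1.0218; arbitrage exists.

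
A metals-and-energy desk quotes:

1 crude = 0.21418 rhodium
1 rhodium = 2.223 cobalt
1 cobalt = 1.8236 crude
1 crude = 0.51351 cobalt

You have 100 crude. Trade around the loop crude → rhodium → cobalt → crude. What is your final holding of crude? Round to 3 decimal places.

100 crude × 0.21418 = 21.418 rhodium
21.418 rhodium × 2.223 = 47.612214 cobalt
47.612214 cobalt × 1.8236 = 86.8256334504 crude

86.826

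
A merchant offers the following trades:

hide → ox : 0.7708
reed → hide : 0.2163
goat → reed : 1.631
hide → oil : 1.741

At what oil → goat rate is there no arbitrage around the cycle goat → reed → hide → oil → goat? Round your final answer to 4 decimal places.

1.6281

Known legs of the cycle: 1.631 × 0.2163 × 1.741 = 0.6141992073
For no arbitrage the full-cycle product must be 1, so the missing rate is 1 / 0.6141992073 ≈ 1.628136.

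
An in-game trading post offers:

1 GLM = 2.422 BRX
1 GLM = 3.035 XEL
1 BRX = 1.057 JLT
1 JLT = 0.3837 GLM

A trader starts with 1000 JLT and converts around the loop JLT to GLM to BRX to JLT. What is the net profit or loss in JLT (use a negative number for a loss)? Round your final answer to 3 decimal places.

1000 JLT × 0.3837 = 383.7 GLM
383.7 GLM × 2.422 = 929.3214 BRX
929.3214 BRX × 1.057 = 982.2927198 JLT
Net change: 982.2927198 − 1000 = -17.7072802 JLT

-17.707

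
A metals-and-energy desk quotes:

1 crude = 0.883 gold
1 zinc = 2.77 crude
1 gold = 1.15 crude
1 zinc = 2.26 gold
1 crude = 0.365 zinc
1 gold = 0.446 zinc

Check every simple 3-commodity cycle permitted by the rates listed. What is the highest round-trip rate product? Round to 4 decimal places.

1.0909

crude→gold→zinc→crude: 0.883 × 0.446 × 2.77 = 1.09088
crude→zinc→gold→crude: 0.365 × 2.26 × 1.15 = 0.94864
Maximum is crude→gold→zinc→crude at 1.0909; arbitrage exists.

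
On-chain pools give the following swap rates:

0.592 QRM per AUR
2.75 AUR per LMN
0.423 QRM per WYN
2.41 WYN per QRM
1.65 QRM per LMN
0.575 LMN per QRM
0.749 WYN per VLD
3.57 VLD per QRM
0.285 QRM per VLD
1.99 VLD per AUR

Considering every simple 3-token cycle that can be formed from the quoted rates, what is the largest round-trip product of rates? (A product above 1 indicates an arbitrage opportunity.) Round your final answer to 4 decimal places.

VLD→WYN→QRM→VLD: 0.749 × 0.423 × 3.57 = 1.13107
LMN→AUR→QRM→LMN: 2.75 × 0.592 × 0.575 = 0.93610
Maximum is VLD→WYN→QRM→VLD at 1.1311; arbitrage exists.

1.1311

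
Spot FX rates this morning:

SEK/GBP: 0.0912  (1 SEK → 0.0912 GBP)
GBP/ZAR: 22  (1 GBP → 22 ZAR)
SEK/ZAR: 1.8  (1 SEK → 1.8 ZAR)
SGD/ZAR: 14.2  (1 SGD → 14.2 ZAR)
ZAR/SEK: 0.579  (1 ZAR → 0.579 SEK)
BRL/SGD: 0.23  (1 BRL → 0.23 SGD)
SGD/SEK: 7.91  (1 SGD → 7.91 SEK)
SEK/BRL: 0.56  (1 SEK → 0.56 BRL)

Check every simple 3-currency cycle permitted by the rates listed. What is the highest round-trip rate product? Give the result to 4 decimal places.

1.1617

ZAR→SEK→GBP→ZAR: 0.579 × 0.0912 × 22 = 1.16171
SGD→SEK→BRL→SGD: 7.91 × 0.56 × 0.23 = 1.01881
Maximum is ZAR→SEK→GBP→ZAR at 1.1617; arbitrage exists.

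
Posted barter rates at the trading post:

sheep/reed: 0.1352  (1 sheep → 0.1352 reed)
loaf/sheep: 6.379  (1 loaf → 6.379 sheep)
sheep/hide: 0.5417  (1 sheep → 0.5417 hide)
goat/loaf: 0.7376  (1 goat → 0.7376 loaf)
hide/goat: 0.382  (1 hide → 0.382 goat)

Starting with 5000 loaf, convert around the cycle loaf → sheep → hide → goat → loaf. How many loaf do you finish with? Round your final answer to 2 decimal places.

5000 loaf × 6.379 = 31895 sheep
31895 sheep × 0.5417 = 17277.5215 hide
17277.5215 hide × 0.382 = 6600.013213 goat
6600.013213 goat × 0.7376 = 4868.1697459088 loaf

4868.17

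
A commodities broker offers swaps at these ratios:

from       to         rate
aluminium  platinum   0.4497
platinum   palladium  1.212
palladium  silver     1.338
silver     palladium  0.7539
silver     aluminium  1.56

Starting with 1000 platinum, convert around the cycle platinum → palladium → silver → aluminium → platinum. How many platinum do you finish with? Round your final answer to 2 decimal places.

1137.64

1000 platinum × 1.212 = 1212 palladium
1212 palladium × 1.338 = 1621.656 silver
1621.656 silver × 1.56 = 2529.78336 aluminium
2529.78336 aluminium × 0.4497 = 1137.643576992 platinum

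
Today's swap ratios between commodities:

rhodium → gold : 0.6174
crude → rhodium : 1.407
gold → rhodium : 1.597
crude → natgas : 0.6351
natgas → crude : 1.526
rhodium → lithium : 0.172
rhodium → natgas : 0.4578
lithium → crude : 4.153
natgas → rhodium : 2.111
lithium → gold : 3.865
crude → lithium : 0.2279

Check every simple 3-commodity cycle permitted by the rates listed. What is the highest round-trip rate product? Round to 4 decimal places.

lithium→gold→rhodium→lithium: 3.865 × 1.597 × 0.172 = 1.06165
lithium→crude→rhodium→lithium: 4.153 × 1.407 × 0.172 = 1.00504
natgas→crude→rhodium→natgas: 1.526 × 1.407 × 0.4578 = 0.98293
Maximum is lithium→gold→rhodium→lithium at 1.0617; arbitrage exists.

1.0617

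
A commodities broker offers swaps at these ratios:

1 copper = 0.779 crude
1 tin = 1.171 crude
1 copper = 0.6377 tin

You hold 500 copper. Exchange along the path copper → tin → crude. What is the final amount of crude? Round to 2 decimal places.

373.37

500 copper × 0.6377 = 318.85 tin
318.85 tin × 1.171 = 373.37335 crude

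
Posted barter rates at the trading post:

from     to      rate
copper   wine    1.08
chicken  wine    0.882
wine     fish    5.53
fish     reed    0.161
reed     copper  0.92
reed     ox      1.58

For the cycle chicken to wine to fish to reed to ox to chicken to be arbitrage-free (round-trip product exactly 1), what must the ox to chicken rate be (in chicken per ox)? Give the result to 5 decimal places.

Known legs of the cycle: 0.882 × 5.53 × 0.161 × 1.58 = 1.2407282748
For no arbitrage the full-cycle product must be 1, so the missing rate is 1 / 1.2407282748 ≈ 0.8059782.

0.80598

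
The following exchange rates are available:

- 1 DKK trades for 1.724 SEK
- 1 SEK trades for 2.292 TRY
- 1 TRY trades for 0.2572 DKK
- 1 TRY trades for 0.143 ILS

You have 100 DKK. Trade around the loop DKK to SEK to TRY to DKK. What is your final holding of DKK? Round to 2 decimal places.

101.63

100 DKK × 1.724 = 172.4 SEK
172.4 SEK × 2.292 = 395.1408 TRY
395.1408 TRY × 0.2572 = 101.63021376 DKK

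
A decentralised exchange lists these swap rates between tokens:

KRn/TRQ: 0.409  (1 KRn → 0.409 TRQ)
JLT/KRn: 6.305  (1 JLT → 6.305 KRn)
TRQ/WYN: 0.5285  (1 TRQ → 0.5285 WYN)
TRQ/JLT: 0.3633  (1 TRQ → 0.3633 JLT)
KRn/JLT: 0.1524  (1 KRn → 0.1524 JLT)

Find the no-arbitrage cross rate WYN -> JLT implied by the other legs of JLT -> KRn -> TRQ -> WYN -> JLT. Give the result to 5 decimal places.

0.73375

Known legs of the cycle: 6.305 × 0.409 × 0.5285 = 1.3628667325
For no arbitrage the full-cycle product must be 1, so the missing rate is 1 / 1.3628667325 ≈ 0.7337475.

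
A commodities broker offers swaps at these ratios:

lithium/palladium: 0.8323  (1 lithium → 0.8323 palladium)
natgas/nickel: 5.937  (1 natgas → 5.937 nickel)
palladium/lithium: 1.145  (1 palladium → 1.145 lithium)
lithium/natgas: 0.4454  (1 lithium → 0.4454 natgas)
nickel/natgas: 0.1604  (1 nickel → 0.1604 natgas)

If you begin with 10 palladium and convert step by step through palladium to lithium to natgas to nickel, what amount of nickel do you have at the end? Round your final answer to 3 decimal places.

30.278

10 palladium × 1.145 = 11.45 lithium
11.45 lithium × 0.4454 = 5.09983 natgas
5.09983 natgas × 5.937 = 30.27769071 nickel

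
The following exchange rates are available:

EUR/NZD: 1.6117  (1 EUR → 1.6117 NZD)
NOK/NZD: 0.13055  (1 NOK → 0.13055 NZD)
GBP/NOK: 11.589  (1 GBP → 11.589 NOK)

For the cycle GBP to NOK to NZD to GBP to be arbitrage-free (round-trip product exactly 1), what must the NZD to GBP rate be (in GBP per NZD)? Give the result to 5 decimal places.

0.66096

Known legs of the cycle: 11.589 × 0.13055 = 1.51294395
For no arbitrage the full-cycle product must be 1, so the missing rate is 1 / 1.51294395 ≈ 0.6609630.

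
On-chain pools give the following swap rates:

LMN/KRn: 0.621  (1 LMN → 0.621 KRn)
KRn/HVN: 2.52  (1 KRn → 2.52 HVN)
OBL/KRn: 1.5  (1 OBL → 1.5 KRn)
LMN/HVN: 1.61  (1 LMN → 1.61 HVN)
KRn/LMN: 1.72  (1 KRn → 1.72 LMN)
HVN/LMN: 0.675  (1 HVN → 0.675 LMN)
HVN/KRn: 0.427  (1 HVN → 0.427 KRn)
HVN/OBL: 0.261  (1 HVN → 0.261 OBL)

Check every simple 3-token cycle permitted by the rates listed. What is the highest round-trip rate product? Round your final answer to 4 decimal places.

HVN→KRn→LMN→HVN: 0.427 × 1.72 × 1.61 = 1.18245
HVN→LMN→KRn→HVN: 0.675 × 0.621 × 2.52 = 1.05632
OBL→KRn→HVN→OBL: 1.5 × 2.52 × 0.261 = 0.98658
Maximum is HVN→KRn→LMN→HVN at 1.1824; arbitrage exists.

1.1824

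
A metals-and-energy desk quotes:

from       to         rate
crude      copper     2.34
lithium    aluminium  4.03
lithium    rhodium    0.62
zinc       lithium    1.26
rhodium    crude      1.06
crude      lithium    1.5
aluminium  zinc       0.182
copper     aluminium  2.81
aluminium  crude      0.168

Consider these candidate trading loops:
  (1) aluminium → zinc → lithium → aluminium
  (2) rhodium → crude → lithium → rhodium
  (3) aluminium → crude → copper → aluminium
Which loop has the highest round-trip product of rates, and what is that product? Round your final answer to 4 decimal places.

(1) 0.182 × 1.26 × 4.03 = 0.92416
(2) 1.06 × 1.5 × 0.62 = 0.98580
(3) 0.168 × 2.34 × 2.81 = 1.10467
Highest is cycle (3) at 1.1047 (>1, arbitrage).

1.1047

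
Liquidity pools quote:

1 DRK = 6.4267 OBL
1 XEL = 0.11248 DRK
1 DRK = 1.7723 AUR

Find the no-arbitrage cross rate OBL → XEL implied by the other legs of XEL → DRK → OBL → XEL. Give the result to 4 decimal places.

1.3834

Known legs of the cycle: 0.11248 × 6.4267 = 0.722875216
For no arbitrage the full-cycle product must be 1, so the missing rate is 1 / 0.722875216 ≈ 1.383365.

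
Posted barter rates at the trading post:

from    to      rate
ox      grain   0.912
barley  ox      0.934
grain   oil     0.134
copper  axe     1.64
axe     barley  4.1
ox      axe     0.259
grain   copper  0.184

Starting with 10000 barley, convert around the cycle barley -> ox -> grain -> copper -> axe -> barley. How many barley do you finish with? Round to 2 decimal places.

10538.70

10000 barley × 0.934 = 9340 ox
9340 ox × 0.912 = 8518.08 grain
8518.08 grain × 0.184 = 1567.32672 copper
1567.32672 copper × 1.64 = 2570.4158208 axe
2570.4158208 axe × 4.1 = 10538.70486528 barley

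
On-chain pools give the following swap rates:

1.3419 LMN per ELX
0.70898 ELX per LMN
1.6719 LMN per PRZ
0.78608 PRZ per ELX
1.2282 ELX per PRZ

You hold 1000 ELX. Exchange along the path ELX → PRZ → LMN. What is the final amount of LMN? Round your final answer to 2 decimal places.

1000 ELX × 0.78608 = 786.08 PRZ
786.08 PRZ × 1.6719 = 1314.247152 LMN

1314.25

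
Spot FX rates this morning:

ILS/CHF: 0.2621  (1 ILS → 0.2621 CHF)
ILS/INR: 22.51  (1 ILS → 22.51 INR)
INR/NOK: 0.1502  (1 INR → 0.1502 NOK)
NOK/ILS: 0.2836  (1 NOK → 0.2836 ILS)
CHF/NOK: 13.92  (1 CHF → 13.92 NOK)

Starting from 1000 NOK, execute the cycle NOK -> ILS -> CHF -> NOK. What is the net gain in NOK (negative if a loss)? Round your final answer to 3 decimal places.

1000 NOK × 0.2836 = 283.6 ILS
283.6 ILS × 0.2621 = 74.33156 CHF
74.33156 CHF × 13.92 = 1034.6953152 NOK
Net change: 1034.6953152 − 1000 = 34.6953152 NOK

34.695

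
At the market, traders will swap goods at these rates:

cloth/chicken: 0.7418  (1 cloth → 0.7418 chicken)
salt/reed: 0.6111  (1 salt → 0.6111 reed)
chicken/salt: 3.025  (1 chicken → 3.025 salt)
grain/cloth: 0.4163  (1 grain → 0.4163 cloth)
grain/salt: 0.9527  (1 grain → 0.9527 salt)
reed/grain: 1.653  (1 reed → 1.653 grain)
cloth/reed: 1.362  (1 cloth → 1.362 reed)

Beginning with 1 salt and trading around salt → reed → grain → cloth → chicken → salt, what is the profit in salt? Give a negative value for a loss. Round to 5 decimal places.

1 salt × 0.6111 = 0.6111 reed
0.6111 reed × 1.653 = 1.0101483 grain
1.0101483 grain × 0.4163 = 0.42052473729 cloth
0.42052473729 cloth × 0.7418 = 0.311945250121722 chicken
0.311945250121722 chicken × 3.025 = 0.94363438161820905 salt
Net change: 0.94363438161820905 − 1 = -0.05636561838179095 salt

-0.05637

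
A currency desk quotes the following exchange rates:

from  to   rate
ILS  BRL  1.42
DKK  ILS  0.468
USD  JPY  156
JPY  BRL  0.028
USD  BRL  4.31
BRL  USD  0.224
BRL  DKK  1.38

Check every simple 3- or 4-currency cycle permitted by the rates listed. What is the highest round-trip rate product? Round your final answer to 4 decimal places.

JPY→BRL→USD→JPY: 0.028 × 0.224 × 156 = 0.97843
DKK→ILS→BRL→DKK: 0.468 × 1.42 × 1.38 = 0.91709
Maximum is JPY→BRL→USD→JPY at 0.9784; no arbitrage — every cycle loses value.

0.9784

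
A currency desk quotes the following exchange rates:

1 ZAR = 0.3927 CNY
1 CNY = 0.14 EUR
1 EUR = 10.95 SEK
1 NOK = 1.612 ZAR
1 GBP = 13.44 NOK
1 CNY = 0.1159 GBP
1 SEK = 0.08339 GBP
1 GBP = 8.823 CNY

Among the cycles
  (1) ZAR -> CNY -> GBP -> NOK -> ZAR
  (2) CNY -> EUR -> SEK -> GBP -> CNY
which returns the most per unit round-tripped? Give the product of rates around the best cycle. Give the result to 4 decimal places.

1.1279

(1) 0.3927 × 0.1159 × 13.44 × 1.612 = 0.98607
(2) 0.14 × 10.95 × 0.08339 × 8.823 = 1.12790
Highest is cycle (2) at 1.1279 (>1, arbitrage).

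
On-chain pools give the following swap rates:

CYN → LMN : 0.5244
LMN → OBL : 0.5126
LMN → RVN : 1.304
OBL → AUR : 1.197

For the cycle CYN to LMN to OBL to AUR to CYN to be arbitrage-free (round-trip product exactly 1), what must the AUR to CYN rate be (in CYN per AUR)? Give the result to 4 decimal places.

3.1079

Known legs of the cycle: 0.5244 × 0.5126 × 1.197 = 0.32176250568
For no arbitrage the full-cycle product must be 1, so the missing rate is 1 / 0.32176250568 ≈ 3.107882.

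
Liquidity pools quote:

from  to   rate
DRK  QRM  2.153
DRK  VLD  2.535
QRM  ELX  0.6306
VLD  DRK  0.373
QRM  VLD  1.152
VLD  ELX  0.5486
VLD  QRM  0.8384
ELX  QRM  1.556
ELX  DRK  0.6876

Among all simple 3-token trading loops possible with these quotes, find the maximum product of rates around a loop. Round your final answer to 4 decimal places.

0.9834

VLD→ELX→QRM→VLD: 0.5486 × 1.556 × 1.152 = 0.98337
VLD→ELX→DRK→VLD: 0.5486 × 0.6876 × 2.535 = 0.95625
QRM→ELX→DRK→QRM: 0.6306 × 0.6876 × 2.153 = 0.93354
VLD→DRK→QRM→VLD: 0.373 × 2.153 × 1.152 = 0.92514
Maximum is VLD→ELX→QRM→VLD at 0.9834; no arbitrage — every cycle loses value.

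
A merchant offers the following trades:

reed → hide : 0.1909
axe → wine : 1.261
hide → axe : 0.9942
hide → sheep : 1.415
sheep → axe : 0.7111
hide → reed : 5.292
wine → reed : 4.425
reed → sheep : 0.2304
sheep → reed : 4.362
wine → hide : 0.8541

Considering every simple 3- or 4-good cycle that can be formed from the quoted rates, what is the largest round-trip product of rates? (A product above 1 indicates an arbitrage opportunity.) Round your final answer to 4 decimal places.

1.1783

reed→hide→sheep→reed: 0.1909 × 1.415 × 4.362 = 1.17828
sheep→axe→wine→hide→sheep: 0.7111 × 1.261 × 0.8541 × 1.415 = 1.08370
hide→axe→wine→hide: 0.9942 × 1.261 × 0.8541 = 1.07077
reed→hide→axe→wine→reed: 0.1909 × 0.9942 × 1.261 × 4.425 = 1.05903
reed→sheep→axe→wine→reed: 0.2304 × 0.7111 × 1.261 × 4.425 = 0.91420
Maximum is reed→hide→sheep→reed at 1.1783; arbitrage exists.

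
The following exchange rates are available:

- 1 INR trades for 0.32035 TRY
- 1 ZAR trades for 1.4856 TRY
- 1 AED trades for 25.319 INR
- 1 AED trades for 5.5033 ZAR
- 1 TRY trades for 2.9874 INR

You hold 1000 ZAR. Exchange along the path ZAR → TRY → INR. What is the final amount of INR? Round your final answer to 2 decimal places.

4438.08

1000 ZAR × 1.4856 = 1485.6 TRY
1485.6 TRY × 2.9874 = 4438.08144 INR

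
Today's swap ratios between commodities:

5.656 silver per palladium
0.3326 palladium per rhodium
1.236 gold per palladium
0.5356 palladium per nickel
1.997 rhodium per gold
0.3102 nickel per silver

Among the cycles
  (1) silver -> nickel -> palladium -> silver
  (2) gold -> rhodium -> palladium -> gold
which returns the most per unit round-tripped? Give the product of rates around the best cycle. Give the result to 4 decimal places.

0.9397

(1) 0.3102 × 0.5356 × 5.656 = 0.93971
(2) 1.997 × 0.3326 × 1.236 = 0.82095
Highest is cycle (1) at 0.9397 (≤1, no arbitrage).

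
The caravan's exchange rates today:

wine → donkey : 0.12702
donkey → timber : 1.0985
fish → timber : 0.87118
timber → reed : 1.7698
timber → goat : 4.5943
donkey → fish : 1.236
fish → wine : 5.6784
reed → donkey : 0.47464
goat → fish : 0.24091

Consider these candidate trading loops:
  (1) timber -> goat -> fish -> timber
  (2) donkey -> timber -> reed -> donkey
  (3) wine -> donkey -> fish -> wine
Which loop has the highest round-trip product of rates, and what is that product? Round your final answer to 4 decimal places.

(1) 4.5943 × 0.24091 × 0.87118 = 0.96423
(2) 1.0985 × 1.7698 × 0.47464 = 0.92276
(3) 0.12702 × 1.236 × 5.6784 = 0.89149
Highest is cycle (1) at 0.9642 (≤1, no arbitrage).

0.9642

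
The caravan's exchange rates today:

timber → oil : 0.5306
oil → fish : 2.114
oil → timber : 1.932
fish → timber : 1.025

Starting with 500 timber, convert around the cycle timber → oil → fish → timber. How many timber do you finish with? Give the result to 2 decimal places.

574.87

500 timber × 0.5306 = 265.3 oil
265.3 oil × 2.114 = 560.8442 fish
560.8442 fish × 1.025 = 574.865305 timber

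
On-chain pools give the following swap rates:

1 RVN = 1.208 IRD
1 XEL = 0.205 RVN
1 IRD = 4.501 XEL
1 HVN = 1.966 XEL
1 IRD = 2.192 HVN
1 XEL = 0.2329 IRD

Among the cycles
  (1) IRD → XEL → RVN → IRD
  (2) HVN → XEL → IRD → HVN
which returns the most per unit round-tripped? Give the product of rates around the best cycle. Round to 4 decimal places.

1.1146

(1) 4.501 × 0.205 × 1.208 = 1.11463
(2) 1.966 × 0.2329 × 2.192 = 1.00368
Highest is cycle (1) at 1.1146 (>1, arbitrage).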